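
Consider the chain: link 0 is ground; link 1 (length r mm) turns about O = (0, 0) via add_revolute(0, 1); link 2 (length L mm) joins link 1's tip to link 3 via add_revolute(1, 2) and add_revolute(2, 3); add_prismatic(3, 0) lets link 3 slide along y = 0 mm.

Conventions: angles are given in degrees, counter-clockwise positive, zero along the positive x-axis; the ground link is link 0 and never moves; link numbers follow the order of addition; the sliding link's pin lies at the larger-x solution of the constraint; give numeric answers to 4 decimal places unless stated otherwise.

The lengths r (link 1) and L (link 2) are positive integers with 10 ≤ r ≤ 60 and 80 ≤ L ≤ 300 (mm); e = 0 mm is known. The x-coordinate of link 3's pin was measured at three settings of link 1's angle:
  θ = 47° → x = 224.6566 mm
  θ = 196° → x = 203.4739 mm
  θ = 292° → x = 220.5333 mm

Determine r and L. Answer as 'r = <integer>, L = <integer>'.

constraint per measurement: (x − r cos θ)² + (r sin θ − e)² = L²
subtracting the θ₁ and θ₂ equations cancels the r² and L² terms:
r = (x₁² − x₂²) / (2[(x₁cos θ₁ + e sin θ₁) − (x₂cos θ₂ + e sin θ₂)]) = 13.0000 → r = 13
L² = (x₁ − r cos θ₁)² + (r sin θ₁ − e)² = 46655.9867 → L = 216.0000 → L = 216
check at θ₃=292°: x = 220.5333 (printed 220.5333) ✓

r = 13, L = 216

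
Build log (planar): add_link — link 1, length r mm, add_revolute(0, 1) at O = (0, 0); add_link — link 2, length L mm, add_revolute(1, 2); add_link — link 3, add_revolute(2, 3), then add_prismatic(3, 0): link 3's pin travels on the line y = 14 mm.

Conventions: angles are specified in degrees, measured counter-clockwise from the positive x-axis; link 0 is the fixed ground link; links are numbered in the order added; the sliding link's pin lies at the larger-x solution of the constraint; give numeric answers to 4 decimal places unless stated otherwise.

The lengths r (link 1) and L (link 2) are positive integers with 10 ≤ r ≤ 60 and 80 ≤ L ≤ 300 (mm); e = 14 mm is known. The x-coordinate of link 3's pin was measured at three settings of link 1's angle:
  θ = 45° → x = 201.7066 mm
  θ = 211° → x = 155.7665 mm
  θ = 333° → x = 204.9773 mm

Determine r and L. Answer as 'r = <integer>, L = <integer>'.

constraint per measurement: (x − r cos θ)² + (r sin θ − e)² = L²
subtracting the θ₁ and θ₂ equations cancels the r² and L² terms:
r = (x₁² − x₂²) / (2[(x₁cos θ₁ + e sin θ₁) − (x₂cos θ₂ + e sin θ₂)]) = 28.0000 → r = 28
L² = (x₁ − r cos θ₁)² + (r sin θ₁ − e)² = 33124.0069 → L = 182.0000 → L = 182
check at θ₃=333°: x = 204.9773 (printed 204.9773) ✓

r = 28, L = 182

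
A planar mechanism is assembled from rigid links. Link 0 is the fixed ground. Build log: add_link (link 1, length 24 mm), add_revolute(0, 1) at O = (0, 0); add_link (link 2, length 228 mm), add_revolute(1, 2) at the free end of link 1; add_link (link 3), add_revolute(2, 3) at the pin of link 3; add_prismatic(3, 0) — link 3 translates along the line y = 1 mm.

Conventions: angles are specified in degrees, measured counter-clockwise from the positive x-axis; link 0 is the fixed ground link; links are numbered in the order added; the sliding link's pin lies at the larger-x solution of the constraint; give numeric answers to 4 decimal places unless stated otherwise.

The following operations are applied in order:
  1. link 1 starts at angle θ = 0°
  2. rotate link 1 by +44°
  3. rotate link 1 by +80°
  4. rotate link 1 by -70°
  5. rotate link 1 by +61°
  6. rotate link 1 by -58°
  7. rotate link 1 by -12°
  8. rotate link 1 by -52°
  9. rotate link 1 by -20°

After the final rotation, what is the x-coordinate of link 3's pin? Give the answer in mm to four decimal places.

geometry: r = 24 mm, L = 228 mm, e = 1 mm; θ starts at 0°
rotate link 1 by +44°: θ ← 0° +44° = 44°
rotate link 1 by +80°: θ ← 44° +80° = 124°
rotate link 1 by -70°: θ ← 124° -70° = 54°
rotate link 1 by +61°: θ ← 54° +61° = 115°
rotate link 1 by -58°: θ ← 115° -58° = 57°
rotate link 1 by -12°: θ ← 57° -12° = 45°
rotate link 1 by -52°: θ ← 45° -52° = -7°
rotate link 1 by -20°: θ ← -7° -20° = -27°
crank pin P = (r cos θ, r sin θ) = (21.384157, -10.895772)
h = r sin θ − e = -10.895772 − 1 = -11.895772
x = r cos θ + √(L² − h²) = 21.384157 + 227.689461 = 249.073617

249.0736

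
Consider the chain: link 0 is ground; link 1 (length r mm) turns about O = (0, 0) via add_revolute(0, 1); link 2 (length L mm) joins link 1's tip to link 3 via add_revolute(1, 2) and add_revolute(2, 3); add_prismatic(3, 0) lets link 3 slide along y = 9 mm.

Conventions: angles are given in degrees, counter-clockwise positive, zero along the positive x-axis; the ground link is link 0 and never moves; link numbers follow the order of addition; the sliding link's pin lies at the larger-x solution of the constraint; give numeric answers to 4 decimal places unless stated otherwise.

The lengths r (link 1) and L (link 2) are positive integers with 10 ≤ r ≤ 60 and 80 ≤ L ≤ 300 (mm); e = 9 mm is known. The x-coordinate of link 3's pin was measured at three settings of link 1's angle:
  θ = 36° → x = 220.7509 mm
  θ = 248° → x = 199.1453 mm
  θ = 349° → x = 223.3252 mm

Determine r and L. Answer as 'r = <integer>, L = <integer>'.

constraint per measurement: (x − r cos θ)² + (r sin θ − e)² = L²
subtracting the θ₁ and θ₂ equations cancels the r² and L² terms:
r = (x₁² − x₂²) / (2[(x₁cos θ₁ + e sin θ₁) − (x₂cos θ₂ + e sin θ₂)]) = 17.0000 → r = 17
L² = (x₁ − r cos θ₁)² + (r sin θ₁ − e)² = 42848.9958 → L = 207.0000 → L = 207
check at θ₃=349°: x = 223.3252 (printed 223.3252) ✓

r = 17, L = 207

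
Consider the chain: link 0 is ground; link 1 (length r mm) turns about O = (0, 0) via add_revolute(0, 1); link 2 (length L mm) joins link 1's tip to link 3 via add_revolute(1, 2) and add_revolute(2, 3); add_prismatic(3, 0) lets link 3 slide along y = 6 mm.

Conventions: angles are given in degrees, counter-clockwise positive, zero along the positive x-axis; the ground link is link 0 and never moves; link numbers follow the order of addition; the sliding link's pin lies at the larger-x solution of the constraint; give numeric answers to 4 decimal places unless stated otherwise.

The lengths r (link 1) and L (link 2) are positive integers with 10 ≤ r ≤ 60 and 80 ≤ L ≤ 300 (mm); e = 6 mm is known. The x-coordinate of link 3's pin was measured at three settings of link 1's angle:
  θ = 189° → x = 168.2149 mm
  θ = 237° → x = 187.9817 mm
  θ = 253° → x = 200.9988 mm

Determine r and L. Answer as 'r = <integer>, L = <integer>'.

constraint per measurement: (x − r cos θ)² + (r sin θ − e)² = L²
subtracting the θ₁ and θ₂ equations cancels the r² and L² terms:
r = (x₁² − x₂²) / (2[(x₁cos θ₁ + e sin θ₁) − (x₂cos θ₂ + e sin θ₂)]) = 59.0001 → r = 59
L² = (x₁ − r cos θ₁)² + (r sin θ₁ − e)² = 51528.9878 → L = 227.0000 → L = 227
check at θ₃=253°: x = 200.9988 (printed 200.9988) ✓

r = 59, L = 227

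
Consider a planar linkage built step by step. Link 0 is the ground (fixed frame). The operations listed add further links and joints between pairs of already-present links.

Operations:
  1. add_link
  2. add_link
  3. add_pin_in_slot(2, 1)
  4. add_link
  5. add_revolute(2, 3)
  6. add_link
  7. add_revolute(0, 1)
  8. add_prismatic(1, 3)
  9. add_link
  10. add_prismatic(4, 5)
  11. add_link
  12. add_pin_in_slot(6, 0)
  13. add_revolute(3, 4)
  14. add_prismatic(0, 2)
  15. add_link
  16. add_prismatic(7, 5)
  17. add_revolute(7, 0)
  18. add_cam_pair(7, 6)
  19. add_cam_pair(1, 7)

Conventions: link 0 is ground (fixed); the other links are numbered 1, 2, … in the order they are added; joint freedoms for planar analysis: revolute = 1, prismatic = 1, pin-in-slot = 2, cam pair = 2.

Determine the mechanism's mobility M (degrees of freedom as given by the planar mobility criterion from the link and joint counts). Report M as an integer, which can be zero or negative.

L=1 J1=0 J2=0
add link → L=2 J1=0 J2=0
add link → L=3 J1=0 J2=0
PS@2,1 dof=2 J2 → L=3 J1=0 J2=1
add link → L=4 J1=0 J2=1
R@2,3 dof=1 J1 → L=4 J1=1 J2=1
add link → L=5 J1=1 J2=1
R@0,1 dof=1 J1 → L=5 J1=2 J2=1
P@1,3 dof=1 J1 → L=5 J1=3 J2=1
add link → L=6 J1=3 J2=1
P@4,5 dof=1 J1 → L=6 J1=4 J2=1
add link → L=7 J1=4 J2=1
PS@6,0 dof=2 J2 → L=7 J1=4 J2=2
R@3,4 dof=1 J1 → L=7 J1=5 J2=2
P@0,2 dof=1 J1 → L=7 J1=6 J2=2
add link → L=8 J1=6 J2=2
P@7,5 dof=1 J1 → L=8 J1=7 J2=2
R@7,0 dof=1 J1 → L=8 J1=8 J2=2
C@7,6 dof=2 J2 → L=8 J1=8 J2=3
C@1,7 dof=2 J2 → L=8 J1=8 J2=4
M=3(L−1)−2J1−J2=3·7−2·8−4=1

M = 1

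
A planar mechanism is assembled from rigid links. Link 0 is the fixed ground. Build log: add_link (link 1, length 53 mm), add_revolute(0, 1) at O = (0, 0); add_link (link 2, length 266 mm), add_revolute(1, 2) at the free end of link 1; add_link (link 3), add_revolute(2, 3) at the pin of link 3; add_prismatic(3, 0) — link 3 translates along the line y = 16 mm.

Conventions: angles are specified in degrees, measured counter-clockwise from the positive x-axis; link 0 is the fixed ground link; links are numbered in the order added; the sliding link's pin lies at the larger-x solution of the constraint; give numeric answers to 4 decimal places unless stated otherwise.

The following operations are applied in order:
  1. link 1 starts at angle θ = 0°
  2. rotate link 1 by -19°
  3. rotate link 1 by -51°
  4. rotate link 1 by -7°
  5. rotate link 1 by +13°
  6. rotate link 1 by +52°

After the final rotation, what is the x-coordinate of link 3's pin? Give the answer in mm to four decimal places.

geometry: r = 53 mm, L = 266 mm, e = 16 mm; θ starts at 0°
rotate link 1 by -19°: θ ← 0° -19° = -19°
rotate link 1 by -51°: θ ← -19° -51° = -70°
rotate link 1 by -7°: θ ← -70° -7° = -77°
rotate link 1 by +13°: θ ← -77° +13° = -64°
rotate link 1 by +52°: θ ← -64° +52° = -12°
crank pin P = (r cos θ, r sin θ) = (51.841823, -11.019320)
h = r sin θ − e = -11.019320 − 16 = -27.019320
x = r cos θ + √(L² − h²) = 51.841823 + 264.624179 = 316.466002

316.4660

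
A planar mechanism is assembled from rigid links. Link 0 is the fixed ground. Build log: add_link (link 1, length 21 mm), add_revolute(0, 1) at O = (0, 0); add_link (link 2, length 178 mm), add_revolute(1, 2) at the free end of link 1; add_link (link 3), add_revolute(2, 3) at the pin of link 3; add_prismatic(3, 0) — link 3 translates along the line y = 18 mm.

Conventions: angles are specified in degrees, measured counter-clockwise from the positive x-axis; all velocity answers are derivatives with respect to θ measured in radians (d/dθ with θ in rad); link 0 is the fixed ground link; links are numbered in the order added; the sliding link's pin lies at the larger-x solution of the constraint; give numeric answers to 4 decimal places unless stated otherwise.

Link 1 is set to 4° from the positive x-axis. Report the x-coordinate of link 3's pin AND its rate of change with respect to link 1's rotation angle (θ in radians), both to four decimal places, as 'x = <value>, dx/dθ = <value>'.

geometry: r = 21 mm, L = 178 mm, e = 18 mm
crank pin P = (r cos θ, r sin θ) = (20.948845, 1.464886)
h = r sin θ − e = 1.464886 − 18 = -16.535114
x = r cos θ + √(L² − h²) = 20.948845 + 177.230330 = 198.179175
dx/dθ = −r sin θ − h·r cos θ/√(L² − h²) (θ in radians; h = -16.535114) = 0.489585

x = 198.1792, dx/dθ = 0.4896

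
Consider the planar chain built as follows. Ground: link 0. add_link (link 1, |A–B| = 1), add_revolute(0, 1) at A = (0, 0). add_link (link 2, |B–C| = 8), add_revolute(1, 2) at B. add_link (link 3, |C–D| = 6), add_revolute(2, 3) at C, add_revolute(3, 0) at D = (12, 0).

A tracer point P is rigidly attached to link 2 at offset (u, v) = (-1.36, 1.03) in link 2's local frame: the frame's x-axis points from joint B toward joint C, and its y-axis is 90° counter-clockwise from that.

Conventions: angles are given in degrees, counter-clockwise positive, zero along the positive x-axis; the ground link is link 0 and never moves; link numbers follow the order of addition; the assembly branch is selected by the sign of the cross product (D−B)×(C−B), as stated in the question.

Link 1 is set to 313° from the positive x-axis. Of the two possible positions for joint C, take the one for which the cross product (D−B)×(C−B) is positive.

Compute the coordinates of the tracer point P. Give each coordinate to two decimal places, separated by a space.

A=(0,0), D=(12.00,0)
B = A + 1.00·(cos313°, sin313°) = (0.6820, -0.7314)
|BD| = 11.3416
circle(B,8.00) ∩ circle(D,6.00): a=6.9052, h=4.0396
  candidates: C₊=(7.3123,3.7451) cross=45.815; C₋=(7.8333,-4.3173) cross=-45.815
  branch + wants cross > 0 → take C=(7.3123,3.7451) (cross=45.815)
ex = (C−B)/|BC| = (0.8288,0.5596); ey = (-0.5596,0.8288)
P = B + -1.36·ex + 1.03·ey = (-1.0215,-0.6387)

-1.02 -0.64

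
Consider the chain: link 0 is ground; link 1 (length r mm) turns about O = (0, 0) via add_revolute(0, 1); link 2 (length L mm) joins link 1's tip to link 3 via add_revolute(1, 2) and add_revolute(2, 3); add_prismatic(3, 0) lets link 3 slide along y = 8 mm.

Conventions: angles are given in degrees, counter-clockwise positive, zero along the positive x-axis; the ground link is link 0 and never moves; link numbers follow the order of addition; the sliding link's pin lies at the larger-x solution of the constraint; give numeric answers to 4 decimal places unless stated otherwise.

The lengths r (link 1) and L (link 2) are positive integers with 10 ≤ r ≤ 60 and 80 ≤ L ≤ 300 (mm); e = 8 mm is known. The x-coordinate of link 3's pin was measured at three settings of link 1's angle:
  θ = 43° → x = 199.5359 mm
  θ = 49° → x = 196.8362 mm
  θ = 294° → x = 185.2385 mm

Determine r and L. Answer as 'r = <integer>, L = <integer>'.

constraint per measurement: (x − r cos θ)² + (r sin θ − e)² = L²
subtracting the θ₁ and θ₂ equations cancels the r² and L² terms:
r = (x₁² − x₂²) / (2[(x₁cos θ₁ + e sin θ₁) − (x₂cos θ₂ + e sin θ₂)]) = 32.9999 → r = 33
L² = (x₁ − r cos θ₁)² + (r sin θ₁ − e)² = 30976.0132 → L = 176.0000 → L = 176
check at θ₃=294°: x = 185.2385 (printed 185.2385) ✓

r = 33, L = 176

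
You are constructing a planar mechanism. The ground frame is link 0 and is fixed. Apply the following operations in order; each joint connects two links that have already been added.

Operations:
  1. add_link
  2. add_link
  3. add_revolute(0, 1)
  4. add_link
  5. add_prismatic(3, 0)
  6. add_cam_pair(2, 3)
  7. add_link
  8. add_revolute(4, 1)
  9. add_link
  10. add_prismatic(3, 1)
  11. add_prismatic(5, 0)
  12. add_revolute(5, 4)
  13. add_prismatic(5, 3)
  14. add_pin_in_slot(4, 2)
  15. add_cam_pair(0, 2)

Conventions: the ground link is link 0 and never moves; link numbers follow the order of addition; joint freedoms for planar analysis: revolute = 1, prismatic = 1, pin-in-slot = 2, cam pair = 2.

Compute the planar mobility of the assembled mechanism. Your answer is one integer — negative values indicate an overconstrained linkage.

ground; <1,0,0>
#1 <2,0,0>
#2 <3,0,0>
R:0↔1 J1 <3,1,0>
#3 <4,1,0>
P:3↔0 J1 <4,2,0>
C:2↔3 J2 <4,2,1>
#4 <5,2,1>
R:4↔1 J1 <5,3,1>
#5 <6,3,1>
P:3↔1 J1 <6,4,1>
P:5↔0 J1 <6,5,1>
R:5↔4 J1 <6,6,1>
P:5↔3 J1 <6,7,1>
PS:4↔2 J2 <6,7,2>
C:0↔2 J2 <6,7,3>
3×5 − 2×7 − 1×3 = -2

M = -2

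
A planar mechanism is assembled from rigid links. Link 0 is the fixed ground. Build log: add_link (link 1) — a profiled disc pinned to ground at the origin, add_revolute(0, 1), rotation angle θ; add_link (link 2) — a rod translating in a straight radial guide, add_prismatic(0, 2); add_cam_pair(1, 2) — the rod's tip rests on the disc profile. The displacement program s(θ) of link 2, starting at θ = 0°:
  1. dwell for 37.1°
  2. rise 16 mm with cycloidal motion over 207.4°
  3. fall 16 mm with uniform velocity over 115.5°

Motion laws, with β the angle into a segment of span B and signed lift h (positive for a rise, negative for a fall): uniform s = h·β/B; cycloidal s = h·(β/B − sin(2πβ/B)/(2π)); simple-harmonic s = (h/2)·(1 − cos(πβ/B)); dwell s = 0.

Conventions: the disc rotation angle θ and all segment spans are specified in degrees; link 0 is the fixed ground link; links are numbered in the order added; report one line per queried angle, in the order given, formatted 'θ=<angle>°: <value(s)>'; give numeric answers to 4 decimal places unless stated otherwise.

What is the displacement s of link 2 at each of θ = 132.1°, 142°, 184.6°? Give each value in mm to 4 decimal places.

seg 1 [0°–37.1°] dwell: s stays 0.0000
seg 2 [37.1°–244.5°] cycloidal, h=16: θ=132.1° here. β=95, B=207.4. 16·(0.4581 − sin(2π·0.4581)/(2π)) = 6.6654 → s = 6.6654
seg 2 [37.1°–244.5°] cycloidal, h=16: θ=142° here. β=104.9, B=207.4. 16·(0.5058 − sin(2π·0.5058)/(2π)) = 8.1851 → s = 8.1851
seg 2 [37.1°–244.5°] cycloidal, h=16: θ=184.6° here. β=147.5, B=207.4. 16·(0.7112 − sin(2π·0.7112)/(2π)) = 13.8501 → s = 13.8501

θ=132.1°: 6.6654
θ=142°: 8.1851
θ=184.6°: 13.8501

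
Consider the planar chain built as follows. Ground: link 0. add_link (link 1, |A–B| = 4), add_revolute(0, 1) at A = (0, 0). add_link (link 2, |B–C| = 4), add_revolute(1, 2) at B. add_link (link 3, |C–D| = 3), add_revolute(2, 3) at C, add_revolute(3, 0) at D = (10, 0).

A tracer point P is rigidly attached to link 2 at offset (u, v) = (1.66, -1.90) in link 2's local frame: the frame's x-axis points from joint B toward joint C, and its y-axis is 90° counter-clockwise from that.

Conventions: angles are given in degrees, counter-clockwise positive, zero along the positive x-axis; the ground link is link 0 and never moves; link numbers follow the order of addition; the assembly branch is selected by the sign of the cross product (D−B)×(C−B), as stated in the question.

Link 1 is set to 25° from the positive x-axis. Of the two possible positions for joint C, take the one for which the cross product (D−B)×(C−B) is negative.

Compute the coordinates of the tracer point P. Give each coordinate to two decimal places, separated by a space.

A=(0,0), D=(10.00,0)
B = A + 4.00·(cos25°, sin25°) = (3.6252, 1.6905)
|BD| = 6.5951
circle(B,4.00) ∩ circle(D,3.00): a=3.8282, h=1.1595
  candidates: C₊=(7.6228,1.8300) cross=7.647; C₋=(7.0284,-0.4116) cross=-7.647
  branch - wants cross < 0 → take C=(7.0284,-0.4116) (cross=-7.647)
ex = (C−B)/|BC| = (0.8508,-0.5255); ey = (0.5255,0.8508)
P = B + 1.66·ex + -1.90·ey = (4.0391,-0.7984)

4.04 -0.80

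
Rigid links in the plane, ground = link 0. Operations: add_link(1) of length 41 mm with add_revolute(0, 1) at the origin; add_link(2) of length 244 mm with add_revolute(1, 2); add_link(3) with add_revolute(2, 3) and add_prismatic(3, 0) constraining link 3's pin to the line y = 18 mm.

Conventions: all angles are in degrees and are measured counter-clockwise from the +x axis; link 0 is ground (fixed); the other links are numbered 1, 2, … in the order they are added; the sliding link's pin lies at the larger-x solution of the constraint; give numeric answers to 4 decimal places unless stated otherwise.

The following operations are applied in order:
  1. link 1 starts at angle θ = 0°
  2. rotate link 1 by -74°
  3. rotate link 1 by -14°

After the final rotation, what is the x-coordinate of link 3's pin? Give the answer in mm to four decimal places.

geometry: r = 41 mm, L = 244 mm, e = 18 mm; θ starts at 0°
rotate link 1 by -74°: θ ← 0° -74° = -74°
rotate link 1 by -14°: θ ← -74° -14° = -88°
crank pin P = (r cos θ, r sin θ) = (1.430879, -40.975024)
h = r sin θ − e = -40.975024 − 18 = -58.975024
x = r cos θ + √(L² − h²) = 1.430879 + 236.765594 = 238.196473

238.1965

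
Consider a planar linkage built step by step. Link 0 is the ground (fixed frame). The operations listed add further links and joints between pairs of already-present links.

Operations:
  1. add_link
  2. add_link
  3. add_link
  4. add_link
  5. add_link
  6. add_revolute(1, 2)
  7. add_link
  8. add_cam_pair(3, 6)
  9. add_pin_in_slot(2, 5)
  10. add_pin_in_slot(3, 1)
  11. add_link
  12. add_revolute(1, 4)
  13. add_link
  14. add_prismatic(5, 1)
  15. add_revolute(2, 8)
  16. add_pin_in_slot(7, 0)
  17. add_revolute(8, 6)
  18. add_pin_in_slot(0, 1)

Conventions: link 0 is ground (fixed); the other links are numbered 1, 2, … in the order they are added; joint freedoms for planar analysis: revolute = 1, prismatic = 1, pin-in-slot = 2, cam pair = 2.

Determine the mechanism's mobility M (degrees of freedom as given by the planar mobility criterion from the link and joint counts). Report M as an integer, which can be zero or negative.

ground; <1,0,0>
#1 <2,0,0>
#2 <3,0,0>
#3 <4,0,0>
#4 <5,0,0>
#5 <6,0,0>
R:1↔2 J1 <6,1,0>
#6 <7,1,0>
C:3↔6 J2 <7,1,1>
PS:2↔5 J2 <7,1,2>
PS:3↔1 J2 <7,1,3>
#7 <8,1,3>
R:1↔4 J1 <8,2,3>
#8 <9,2,3>
P:5↔1 J1 <9,3,3>
R:2↔8 J1 <9,4,3>
PS:7↔0 J2 <9,4,4>
R:8↔6 J1 <9,5,4>
PS:0↔1 J2 <9,5,5>
3×8 − 2×5 − 1×5 = 9

M = 9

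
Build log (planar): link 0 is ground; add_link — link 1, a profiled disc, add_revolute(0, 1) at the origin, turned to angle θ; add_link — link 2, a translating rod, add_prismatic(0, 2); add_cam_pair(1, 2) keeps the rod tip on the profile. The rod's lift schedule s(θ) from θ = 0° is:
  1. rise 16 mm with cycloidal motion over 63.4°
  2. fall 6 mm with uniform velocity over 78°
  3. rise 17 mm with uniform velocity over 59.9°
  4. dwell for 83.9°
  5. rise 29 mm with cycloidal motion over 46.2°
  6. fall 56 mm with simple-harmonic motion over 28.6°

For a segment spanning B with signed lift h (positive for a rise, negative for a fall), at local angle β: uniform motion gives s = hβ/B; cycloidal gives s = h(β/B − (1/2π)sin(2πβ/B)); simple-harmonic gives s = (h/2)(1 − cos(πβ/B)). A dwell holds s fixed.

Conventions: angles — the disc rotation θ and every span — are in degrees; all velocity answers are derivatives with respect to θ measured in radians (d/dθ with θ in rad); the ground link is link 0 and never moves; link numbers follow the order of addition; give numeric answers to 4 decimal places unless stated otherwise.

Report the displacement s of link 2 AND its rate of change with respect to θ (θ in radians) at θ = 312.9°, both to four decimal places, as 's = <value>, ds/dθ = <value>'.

seg 1 [0°–63.4°] cycloidal, h=16: full span → s += 16 → s = 16.0000
seg 2 [63.4°–141.4°] uniform, h=-6: full span → s += -6 → s = 10.0000
seg 3 [141.4°–201.3°] uniform, h=17: full span → s += 17 → s = 27.0000
seg 4 [201.3°–285.2°] dwell: s stays 27.0000
seg 5 [285.2°–331.4°] cycloidal, h=29: θ=312.9° here. β=27.7, B=46.2. 29·(0.5996 − sin(2π·0.5996)/(2π)) = 20.0902 → s = 47.0902
velocity in seg [285.2°–331.4°] (cycloidal), θ in radians: β = 27.7° = 0.4835 rad, B = 46.2° = 0.8063 rad; ds/dθ = (h/B)(1 − cos(2πβ/B)) = (29/0.8063)(1 − cos(2π·0.5996)) = 65.118477 mm/rad

s = 47.0902, ds/dθ = 65.1185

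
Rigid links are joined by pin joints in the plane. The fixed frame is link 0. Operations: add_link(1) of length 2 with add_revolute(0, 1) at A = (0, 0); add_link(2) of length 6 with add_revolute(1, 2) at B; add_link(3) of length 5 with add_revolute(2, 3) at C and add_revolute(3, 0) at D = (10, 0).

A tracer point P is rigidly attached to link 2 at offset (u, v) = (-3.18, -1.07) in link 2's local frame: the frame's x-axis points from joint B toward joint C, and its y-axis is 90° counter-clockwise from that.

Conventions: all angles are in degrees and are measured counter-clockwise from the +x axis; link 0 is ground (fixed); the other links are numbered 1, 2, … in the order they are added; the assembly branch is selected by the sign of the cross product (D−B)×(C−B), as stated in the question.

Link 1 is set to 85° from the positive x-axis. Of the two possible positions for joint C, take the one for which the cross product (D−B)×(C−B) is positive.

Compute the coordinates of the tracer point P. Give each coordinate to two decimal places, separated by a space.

A=(0,0), D=(10.00,0)
B = A + 2.00·(cos85°, sin85°) = (0.1743, 1.9924)
|BD| = 10.0257
circle(B,6.00) ∩ circle(D,5.00): a=5.5614, h=2.2518
  candidates: C₊=(6.0723,3.0941) cross=22.576; C₋=(5.1773,-1.3197) cross=-22.576
  branch + wants cross > 0 → take C=(6.0723,3.0941) (cross=22.576)
ex = (C−B)/|BC| = (0.9830,0.1836); ey = (-0.1836,0.9830)
P = B + -3.18·ex + -1.07·ey = (-2.7552,0.3567)

-2.76 0.36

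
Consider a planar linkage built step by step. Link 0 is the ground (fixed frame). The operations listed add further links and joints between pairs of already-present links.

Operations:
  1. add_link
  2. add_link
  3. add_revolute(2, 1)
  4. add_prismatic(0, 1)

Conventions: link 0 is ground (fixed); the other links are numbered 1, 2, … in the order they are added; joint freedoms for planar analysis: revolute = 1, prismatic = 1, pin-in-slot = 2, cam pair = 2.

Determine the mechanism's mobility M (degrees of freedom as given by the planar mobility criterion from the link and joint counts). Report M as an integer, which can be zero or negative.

ground; <1,0,0>
#1 <2,0,0>
#2 <3,0,0>
R:2↔1 J1 <3,1,0>
P:0↔1 J1 <3,2,0>
3×2 − 2×2 − 1×0 = 2

M = 2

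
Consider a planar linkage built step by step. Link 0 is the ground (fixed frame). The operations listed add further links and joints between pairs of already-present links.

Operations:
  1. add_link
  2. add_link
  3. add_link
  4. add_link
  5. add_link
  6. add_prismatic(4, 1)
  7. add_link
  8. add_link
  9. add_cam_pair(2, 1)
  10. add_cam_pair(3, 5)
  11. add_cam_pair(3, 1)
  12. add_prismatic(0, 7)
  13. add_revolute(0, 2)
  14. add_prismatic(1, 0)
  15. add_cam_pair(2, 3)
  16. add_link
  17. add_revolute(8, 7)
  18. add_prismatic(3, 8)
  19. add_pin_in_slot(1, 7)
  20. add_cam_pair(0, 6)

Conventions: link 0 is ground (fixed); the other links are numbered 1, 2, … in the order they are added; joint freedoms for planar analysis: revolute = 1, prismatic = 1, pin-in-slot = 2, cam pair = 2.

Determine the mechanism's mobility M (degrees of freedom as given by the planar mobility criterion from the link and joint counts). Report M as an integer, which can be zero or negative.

link 0 = ground. State L|J1|J2 = 1|0|0
+link1  2|0|0
+link2  3|0|0
+link3  4|0|0
+link4  5|0|0
+link5  6|0|0
P(4,1) f=1→J1  6|1|0
+link6  7|1|0
+link7  8|1|0
C(2,1) f=2→J2  8|1|1
C(3,5) f=2→J2  8|1|2
C(3,1) f=2→J2  8|1|3
P(0,7) f=1→J1  8|2|3
R(0,2) f=1→J1  8|3|3
P(1,0) f=1→J1  8|4|3
C(2,3) f=2→J2  8|4|4
+link8  9|4|4
R(8,7) f=1→J1  9|5|4
P(3,8) f=1→J1  9|6|4
PS(1,7) f=2→J2  9|6|5
C(0,6) f=2→J2  9|6|6
M = 3(9−1)−2·6−6 = 24−12−6 = 6

M = 6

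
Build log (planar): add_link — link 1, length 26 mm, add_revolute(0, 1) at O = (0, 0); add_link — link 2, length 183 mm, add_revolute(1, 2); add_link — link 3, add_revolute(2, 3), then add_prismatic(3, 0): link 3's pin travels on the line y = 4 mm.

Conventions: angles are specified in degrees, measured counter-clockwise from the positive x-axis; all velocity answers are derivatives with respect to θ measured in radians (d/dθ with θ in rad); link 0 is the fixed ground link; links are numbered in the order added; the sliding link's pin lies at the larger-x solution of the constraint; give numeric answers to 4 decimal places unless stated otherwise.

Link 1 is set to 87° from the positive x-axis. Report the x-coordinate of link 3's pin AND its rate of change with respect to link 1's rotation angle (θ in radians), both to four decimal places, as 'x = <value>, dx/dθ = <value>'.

geometry: r = 26 mm, L = 183 mm, e = 4 mm
crank pin P = (r cos θ, r sin θ) = (1.360735, 25.964368)
h = r sin θ − e = 25.964368 − 4 = 21.964368
x = r cos θ + √(L² − h²) = 1.360735 + 181.677094 = 183.037829
dx/dθ = −r sin θ − h·r cos θ/√(L² − h²) (θ in radians; h = 21.964368) = -26.128878

x = 183.0378, dx/dθ = -26.1289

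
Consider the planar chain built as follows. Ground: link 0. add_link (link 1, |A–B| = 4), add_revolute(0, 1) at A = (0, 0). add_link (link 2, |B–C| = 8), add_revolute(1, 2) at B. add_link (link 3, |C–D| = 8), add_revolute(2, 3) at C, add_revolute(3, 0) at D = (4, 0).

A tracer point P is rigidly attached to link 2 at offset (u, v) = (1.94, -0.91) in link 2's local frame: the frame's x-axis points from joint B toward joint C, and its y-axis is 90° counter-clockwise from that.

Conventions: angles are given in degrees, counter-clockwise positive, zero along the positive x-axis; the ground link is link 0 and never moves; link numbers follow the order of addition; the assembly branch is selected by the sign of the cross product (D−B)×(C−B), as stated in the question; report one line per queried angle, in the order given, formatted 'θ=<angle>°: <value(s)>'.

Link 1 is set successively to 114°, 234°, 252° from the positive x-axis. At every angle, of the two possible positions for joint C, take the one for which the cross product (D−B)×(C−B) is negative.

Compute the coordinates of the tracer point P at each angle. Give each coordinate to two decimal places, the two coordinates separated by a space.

A=(0,0), D=(4.00,0)
θ=114°: B = A + 4.00·(cos114°, sin114°) = (-1.6269, 3.6542)
θ=114°: |BD| = 6.7094
θ=114°: circle(B,8.00) ∩ circle(D,8.00): a=3.3547, h=7.2627
θ=114°:   candidates: C₊=(5.1421,7.9181) cross=48.728; C₋=(-2.7690,-4.2639) cross=-48.728
θ=114°:   branch - wants cross < 0 → take C=(-2.7690,-4.2639) (cross=-48.728)
θ=114°: ex = (C−B)/|BC| = (-0.1428,-0.9898); ey = (0.9898,-0.1428)
θ=114°: P = B + 1.94·ex + -0.91·ey = (-2.8046,1.8640)
θ=234°: B = A + 4.00·(cos234°, sin234°) = (-2.3511, -3.2361)
θ=234°: |BD| = 7.1281
θ=234°: circle(B,8.00) ∩ circle(D,8.00): a=3.5640, h=7.1622
θ=234°:   candidates: C₊=(-2.4272,4.7636) cross=51.053; C₋=(4.0760,-7.9996) cross=-51.053
θ=234°:   branch - wants cross < 0 → take C=(4.0760,-7.9996) (cross=-51.053)
θ=234°: ex = (C−B)/|BC| = (0.8034,-0.5954); ey = (0.5954,0.8034)
θ=234°: P = B + 1.94·ex + -0.91·ey = (-1.3344,-5.1223)
θ=252°: B = A + 4.00·(cos252°, sin252°) = (-1.2361, -3.8042)
θ=252°: |BD| = 6.4721
θ=252°: circle(B,8.00) ∩ circle(D,8.00): a=3.2361, h=7.3163
θ=252°:   candidates: C₊=(-2.9184,4.0169) cross=47.352; C₋=(5.6824,-7.8211) cross=-47.352
θ=252°:   branch - wants cross < 0 → take C=(5.6824,-7.8211) (cross=-47.352)
θ=252°: ex = (C−B)/|BC| = (0.8648,-0.5021); ey = (0.5021,0.8648)
θ=252°: P = B + 1.94·ex + -0.91·ey = (-0.0153,-5.5653)

θ=114°: -2.80 1.86
θ=234°: -1.33 -5.12
θ=252°: -0.02 -5.57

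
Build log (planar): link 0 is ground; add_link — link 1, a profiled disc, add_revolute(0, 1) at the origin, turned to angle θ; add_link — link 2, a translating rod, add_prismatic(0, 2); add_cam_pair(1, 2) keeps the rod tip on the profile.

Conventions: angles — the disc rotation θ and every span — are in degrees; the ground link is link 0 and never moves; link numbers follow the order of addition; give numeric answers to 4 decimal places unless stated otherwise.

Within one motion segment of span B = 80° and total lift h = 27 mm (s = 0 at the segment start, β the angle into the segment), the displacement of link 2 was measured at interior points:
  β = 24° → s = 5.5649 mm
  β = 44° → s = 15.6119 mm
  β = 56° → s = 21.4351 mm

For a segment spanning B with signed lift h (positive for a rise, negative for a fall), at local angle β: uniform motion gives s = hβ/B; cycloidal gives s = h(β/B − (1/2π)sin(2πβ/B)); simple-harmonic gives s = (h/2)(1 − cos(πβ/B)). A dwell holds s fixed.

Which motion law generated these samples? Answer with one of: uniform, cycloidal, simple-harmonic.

candidates at β/B = r: uniform s = h·r (linear in β); cycloidal s = h·(r − sin(2πr)/(2π)); simple-harmonic s = (h/2)(1 − cos(πr))
β=24°: printed 5.5649 | uniform 8.1000, cycloidal 4.0131, simple-harmonic 5.5649
β=44°: printed 15.6119 | uniform 14.8500, cycloidal 16.1779, simple-harmonic 15.6119
β=56°: printed 21.4351 | uniform 18.9000, cycloidal 22.9869, simple-harmonic 21.4351
only one law matches every sample → simple-harmonic

simple-harmonic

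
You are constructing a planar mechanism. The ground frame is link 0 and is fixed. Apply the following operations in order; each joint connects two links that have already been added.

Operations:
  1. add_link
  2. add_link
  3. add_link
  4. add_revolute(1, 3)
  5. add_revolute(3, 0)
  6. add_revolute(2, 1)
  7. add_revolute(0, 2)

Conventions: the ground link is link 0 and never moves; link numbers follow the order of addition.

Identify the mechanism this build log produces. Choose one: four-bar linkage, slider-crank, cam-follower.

links: 4 (incl. ground); joints: 4 revolute, 0 prismatic, 0 higher (cam) pair, forming one closed loop
4 links in a single 4R loop → four-bar linkage

four-bar linkage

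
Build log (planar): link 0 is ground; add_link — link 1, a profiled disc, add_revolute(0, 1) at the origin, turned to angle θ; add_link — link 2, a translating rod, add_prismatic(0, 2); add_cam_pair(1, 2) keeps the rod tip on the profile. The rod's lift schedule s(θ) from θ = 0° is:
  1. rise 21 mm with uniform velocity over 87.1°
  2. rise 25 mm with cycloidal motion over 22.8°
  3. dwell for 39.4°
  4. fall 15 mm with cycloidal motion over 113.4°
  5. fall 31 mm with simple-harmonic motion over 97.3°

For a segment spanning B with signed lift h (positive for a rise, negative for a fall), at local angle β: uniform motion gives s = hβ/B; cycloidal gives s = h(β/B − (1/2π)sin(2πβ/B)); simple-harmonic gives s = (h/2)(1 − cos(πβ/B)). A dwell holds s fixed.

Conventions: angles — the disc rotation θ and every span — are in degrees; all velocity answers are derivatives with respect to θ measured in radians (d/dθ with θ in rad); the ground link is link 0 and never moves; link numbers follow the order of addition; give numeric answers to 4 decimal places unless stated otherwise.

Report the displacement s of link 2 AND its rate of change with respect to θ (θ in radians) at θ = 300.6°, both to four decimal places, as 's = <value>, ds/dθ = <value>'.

seg 1 [0°–87.1°] uniform, h=21: full span → s += 21 → s = 21.0000
seg 2 [87.1°–109.9°] cycloidal, h=25: full span → s += 25 → s = 46.0000
seg 3 [109.9°–149.3°] dwell: s stays 46.0000
seg 4 [149.3°–262.7°] cycloidal, h=-15: full span → s += -15 → s = 31.0000
seg 5 [262.7°–360°] simple-harmonic, h=-31: θ=300.6° here. β=37.9, B=97.3. -31/2·(1 − cos(π·0.3895)) = -10.2274 → s = 20.7726
velocity in seg [262.7°–360°] (simple-harmonic), θ in radians: β = 37.9° = 0.6615 rad, B = 97.3° = 1.6982 rad; ds/dθ = (πh/(2B)) sin(πβ/B) = (π·(-31)/(2·1.6982)) sin(π·0.3895) = -26.964236 mm/rad

s = 20.7726, ds/dθ = -26.9642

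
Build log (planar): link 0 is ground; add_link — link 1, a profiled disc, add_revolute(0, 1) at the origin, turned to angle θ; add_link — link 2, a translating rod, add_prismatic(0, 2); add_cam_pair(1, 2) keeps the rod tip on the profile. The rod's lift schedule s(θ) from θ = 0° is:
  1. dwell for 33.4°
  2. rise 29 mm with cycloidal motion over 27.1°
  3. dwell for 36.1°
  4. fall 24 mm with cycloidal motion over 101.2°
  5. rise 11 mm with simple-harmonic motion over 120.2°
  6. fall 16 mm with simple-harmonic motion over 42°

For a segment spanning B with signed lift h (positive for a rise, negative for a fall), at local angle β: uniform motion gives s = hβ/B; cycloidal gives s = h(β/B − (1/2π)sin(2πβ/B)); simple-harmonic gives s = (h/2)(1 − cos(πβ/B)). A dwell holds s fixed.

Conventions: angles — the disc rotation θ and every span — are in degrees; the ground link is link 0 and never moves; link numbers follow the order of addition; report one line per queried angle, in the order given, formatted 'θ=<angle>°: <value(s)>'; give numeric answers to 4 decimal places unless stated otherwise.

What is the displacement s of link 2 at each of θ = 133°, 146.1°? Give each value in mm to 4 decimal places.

seg 1 [0°–33.4°] dwell: s stays 0.0000
seg 2 [33.4°–60.5°] cycloidal, h=29: full span → s += 29 → s = 29.0000
seg 3 [60.5°–96.6°] dwell: s stays 29.0000
seg 4 [96.6°–197.8°] cycloidal, h=-24: θ=133° here. β=36.4, B=101.2. -24·(0.3597 − sin(2π·0.3597)/(2π)) = -5.6844 → s = 23.3156
seg 4 [96.6°–197.8°] cycloidal, h=-24: θ=146.1° here. β=49.5, B=101.2. -24·(0.4891 − sin(2π·0.4891)/(2π)) = -11.4785 → s = 17.5215

θ=133°: 23.3156
θ=146.1°: 17.5215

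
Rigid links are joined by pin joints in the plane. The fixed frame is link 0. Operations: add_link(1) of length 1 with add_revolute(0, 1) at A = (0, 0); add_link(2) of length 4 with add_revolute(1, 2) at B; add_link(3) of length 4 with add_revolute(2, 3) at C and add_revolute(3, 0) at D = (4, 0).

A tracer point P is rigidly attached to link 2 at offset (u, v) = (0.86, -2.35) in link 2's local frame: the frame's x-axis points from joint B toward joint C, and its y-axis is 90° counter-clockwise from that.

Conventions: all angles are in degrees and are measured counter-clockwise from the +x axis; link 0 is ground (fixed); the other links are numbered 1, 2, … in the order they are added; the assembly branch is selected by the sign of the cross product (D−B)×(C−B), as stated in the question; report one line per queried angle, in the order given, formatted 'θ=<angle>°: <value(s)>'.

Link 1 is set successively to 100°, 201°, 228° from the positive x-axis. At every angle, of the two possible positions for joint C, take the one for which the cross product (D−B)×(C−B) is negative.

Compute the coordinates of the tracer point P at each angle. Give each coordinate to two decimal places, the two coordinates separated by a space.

A=(0,0), D=(4.00,0)
θ=100°: B = A + 1.00·(cos100°, sin100°) = (-0.1736, 0.9848)
θ=100°: |BD| = 4.2883
θ=100°: circle(B,4.00) ∩ circle(D,4.00): a=2.1441, h=3.3768
θ=100°:   candidates: C₊=(2.6887,3.7789) cross=14.481; C₋=(1.1377,-2.7941) cross=-14.481
θ=100°:   branch - wants cross < 0 → take C=(1.1377,-2.7941) (cross=-14.481)
θ=100°: ex = (C−B)/|BC| = (0.3278,-0.9447); ey = (0.9447,0.3278)
θ=100°: P = B + 0.86·ex + -2.35·ey = (-2.1118,-0.5981)
θ=201°: B = A + 1.00·(cos201°, sin201°) = (-0.9336, -0.3584)
θ=201°: |BD| = 4.9466
θ=201°: circle(B,4.00) ∩ circle(D,4.00): a=2.4733, h=3.1437
θ=201°:   candidates: C₊=(1.3055,2.9563) cross=15.551; C₋=(1.7610,-3.3146) cross=-15.551
θ=201°:   branch - wants cross < 0 → take C=(1.7610,-3.3146) (cross=-15.551)
θ=201°: ex = (C−B)/|BC| = (0.6736,-0.7391); ey = (0.7391,0.6736)
θ=201°: P = B + 0.86·ex + -2.35·ey = (-2.0911,-2.5770)
θ=228°: B = A + 1.00·(cos228°, sin228°) = (-0.6691, -0.7431)
θ=228°: |BD| = 4.7279
θ=228°: circle(B,4.00) ∩ circle(D,4.00): a=2.3640, h=3.2267
θ=228°:   candidates: C₊=(1.1582,2.8150) cross=15.256; C₋=(2.1726,-3.5582) cross=-15.256
θ=228°:   branch - wants cross < 0 → take C=(2.1726,-3.5582) (cross=-15.256)
θ=228°: ex = (C−B)/|BC| = (0.7104,-0.7038); ey = (0.7038,0.7104)
θ=228°: P = B + 0.86·ex + -2.35·ey = (-1.7120,-3.0179)

θ=100°: -2.11 -0.60
θ=201°: -2.09 -2.58
θ=228°: -1.71 -3.02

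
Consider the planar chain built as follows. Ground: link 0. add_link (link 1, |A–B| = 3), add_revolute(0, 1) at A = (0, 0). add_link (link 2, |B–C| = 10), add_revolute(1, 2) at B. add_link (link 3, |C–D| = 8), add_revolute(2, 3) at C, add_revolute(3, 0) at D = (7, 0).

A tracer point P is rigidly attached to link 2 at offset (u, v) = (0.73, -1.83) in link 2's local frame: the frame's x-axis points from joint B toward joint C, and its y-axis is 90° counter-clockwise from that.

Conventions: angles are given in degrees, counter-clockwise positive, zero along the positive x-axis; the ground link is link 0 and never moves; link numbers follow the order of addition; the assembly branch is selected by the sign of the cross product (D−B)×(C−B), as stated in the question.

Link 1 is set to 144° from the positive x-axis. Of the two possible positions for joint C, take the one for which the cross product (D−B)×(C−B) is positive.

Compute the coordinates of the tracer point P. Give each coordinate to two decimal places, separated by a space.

A=(0,0), D=(7.00,0)
B = A + 3.00·(cos144°, sin144°) = (-2.4271, 1.7634)
|BD| = 9.5906
circle(B,10.00) ∩ circle(D,8.00): a=6.6721, h=7.4487
  candidates: C₊=(5.5009,7.8583) cross=71.437; C₋=(2.7618,-6.7851) cross=-71.437
  branch + wants cross > 0 → take C=(5.5009,7.8583) (cross=71.437)
ex = (C−B)/|BC| = (0.7928,0.6095); ey = (-0.6095,0.7928)
P = B + 0.73·ex + -1.83·ey = (-0.7329,0.7575)

-0.73 0.76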